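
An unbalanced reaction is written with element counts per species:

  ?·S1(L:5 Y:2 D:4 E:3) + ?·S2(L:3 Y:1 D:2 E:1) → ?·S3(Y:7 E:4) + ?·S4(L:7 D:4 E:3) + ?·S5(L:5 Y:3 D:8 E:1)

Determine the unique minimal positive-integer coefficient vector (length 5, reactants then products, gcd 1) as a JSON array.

L: 4·5+2·3 = 26 | 1·0+3·7+1·5 = 26
Y: 4·2+2·1 = 10 | 1·7+3·0+1·3 = 10
D: 4·4+2·2 = 20 | 1·0+3·4+1·8 = 20
E: 4·3+2·1 = 14 | 1·4+3·3+1·1 = 14
gcd(4,2,1,3,1) = 1

Coefficients: [4, 2, 1, 3, 1]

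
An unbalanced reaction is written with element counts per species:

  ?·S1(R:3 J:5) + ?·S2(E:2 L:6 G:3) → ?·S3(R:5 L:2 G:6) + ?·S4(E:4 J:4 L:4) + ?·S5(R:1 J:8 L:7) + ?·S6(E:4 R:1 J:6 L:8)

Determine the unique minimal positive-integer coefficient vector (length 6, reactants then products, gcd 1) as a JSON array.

Coefficients: [6, 6, 3, 2, 2, 1]

E: 6·0+6·2 = 12 | 3·0+2·4+2·0+1·4 = 12
R: 6·3+6·0 = 18 | 3·5+2·0+2·1+1·1 = 18
J: 6·5+6·0 = 30 | 3·0+2·4+2·8+1·6 = 30
L: 6·0+6·6 = 36 | 3·2+2·4+2·7+1·8 = 36
G: 6·0+6·3 = 18 | 3·6+2·0+2·0+1·0 = 18
gcd(6,6,3,2,2,1) = 1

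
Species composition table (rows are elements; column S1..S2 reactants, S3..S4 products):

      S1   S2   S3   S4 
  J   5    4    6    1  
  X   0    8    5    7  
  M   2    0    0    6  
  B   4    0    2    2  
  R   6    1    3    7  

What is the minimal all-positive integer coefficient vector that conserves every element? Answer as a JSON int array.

J: 3·5+4·4 = 31 | 5·6+1·1 = 31
X: 3·0+4·8 = 32 | 5·5+1·7 = 32
M: 3·2+4·0 = 6 | 5·0+1·6 = 6
B: 3·4+4·0 = 12 | 5·2+1·2 = 12
R: 3·6+4·1 = 22 | 5·3+1·7 = 22
gcd(3,4,5,1) = 1

Coefficients: [3, 4, 5, 1]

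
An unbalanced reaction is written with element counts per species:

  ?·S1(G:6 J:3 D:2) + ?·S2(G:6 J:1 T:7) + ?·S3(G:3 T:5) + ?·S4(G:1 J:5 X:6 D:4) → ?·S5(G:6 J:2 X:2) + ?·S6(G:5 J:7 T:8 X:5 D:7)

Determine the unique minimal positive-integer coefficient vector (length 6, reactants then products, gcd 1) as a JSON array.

G: 4·6+1·6+5·3+5·1 = 50 | 5·6+4·5 = 50
J: 4·3+1·1+5·0+5·5 = 38 | 5·2+4·7 = 38
T: 4·0+1·7+5·5+5·0 = 32 | 5·0+4·8 = 32
X: 4·0+1·0+5·0+5·6 = 30 | 5·2+4·5 = 30
D: 4·2+1·0+5·0+5·4 = 28 | 5·0+4·7 = 28
gcd(4,1,5,5,5,4) = 1

Coefficients: [4, 1, 5, 5, 5, 4]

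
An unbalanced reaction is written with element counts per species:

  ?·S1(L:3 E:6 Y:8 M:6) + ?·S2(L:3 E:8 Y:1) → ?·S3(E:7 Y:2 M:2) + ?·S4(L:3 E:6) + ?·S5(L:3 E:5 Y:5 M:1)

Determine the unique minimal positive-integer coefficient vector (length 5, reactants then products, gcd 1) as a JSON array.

L: 1·3+6·3 = 21 | 2·0+5·3+2·3 = 21
E: 1·6+6·8 = 54 | 2·7+5·6+2·5 = 54
Y: 1·8+6·1 = 14 | 2·2+5·0+2·5 = 14
M: 1·6+6·0 = 6 | 2·2+5·0+2·1 = 6
gcd(1,6,2,5,2) = 1

Coefficients: [1, 6, 2, 5, 2]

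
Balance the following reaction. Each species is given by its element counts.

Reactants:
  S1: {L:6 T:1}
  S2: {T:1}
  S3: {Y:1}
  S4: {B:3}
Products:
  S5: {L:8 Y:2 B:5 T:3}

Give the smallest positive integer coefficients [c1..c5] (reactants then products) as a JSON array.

L: 4·6+5·0+6·0+5·0 = 24 | 3·8 = 24
Y: 4·0+5·0+6·1+5·0 = 6 | 3·2 = 6
B: 4·0+5·0+6·0+5·3 = 15 | 3·5 = 15
T: 4·1+5·1+6·0+5·0 = 9 | 3·3 = 9
gcd(4,5,6,5,3) = 1

Coefficients: [4, 5, 6, 5, 3]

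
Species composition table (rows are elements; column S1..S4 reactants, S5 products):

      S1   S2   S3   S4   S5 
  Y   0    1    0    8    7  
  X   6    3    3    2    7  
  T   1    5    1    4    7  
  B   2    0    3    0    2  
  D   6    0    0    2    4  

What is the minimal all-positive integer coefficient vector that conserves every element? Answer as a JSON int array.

Y: 2·0+3·1+2·0+4·8 = 35 | 5·7 = 35
X: 2·6+3·3+2·3+4·2 = 35 | 5·7 = 35
T: 2·1+3·5+2·1+4·4 = 35 | 5·7 = 35
B: 2·2+3·0+2·3+4·0 = 10 | 5·2 = 10
D: 2·6+3·0+2·0+4·2 = 20 | 5·4 = 20
gcd(2,3,2,4,5) = 1

Coefficients: [2, 3, 2, 4, 5]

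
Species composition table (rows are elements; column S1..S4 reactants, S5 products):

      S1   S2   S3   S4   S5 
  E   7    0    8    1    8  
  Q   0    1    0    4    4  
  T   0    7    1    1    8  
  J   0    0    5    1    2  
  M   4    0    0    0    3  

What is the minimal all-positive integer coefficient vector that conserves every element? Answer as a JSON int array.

E: 3·7+4·0+1·8+3·1 = 32 | 4·8 = 32
Q: 3·0+4·1+1·0+3·4 = 16 | 4·4 = 16
T: 3·0+4·7+1·1+3·1 = 32 | 4·8 = 32
J: 3·0+4·0+1·5+3·1 = 8 | 4·2 = 8
M: 3·4+4·0+1·0+3·0 = 12 | 4·3 = 12
gcd(3,4,1,3,4) = 1

Coefficients: [3, 4, 1, 3, 4]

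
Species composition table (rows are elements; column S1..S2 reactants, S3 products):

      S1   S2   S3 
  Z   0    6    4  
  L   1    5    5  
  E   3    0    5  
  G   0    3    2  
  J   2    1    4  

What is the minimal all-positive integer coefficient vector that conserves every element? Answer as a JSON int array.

Z: 5·0+2·6 = 12 | 3·4 = 12
L: 5·1+2·5 = 15 | 3·5 = 15
E: 5·3+2·0 = 15 | 3·5 = 15
G: 5·0+2·3 = 6 | 3·2 = 6
J: 5·2+2·1 = 12 | 3·4 = 12
gcd(5,2,3) = 1

Coefficients: [5, 2, 3]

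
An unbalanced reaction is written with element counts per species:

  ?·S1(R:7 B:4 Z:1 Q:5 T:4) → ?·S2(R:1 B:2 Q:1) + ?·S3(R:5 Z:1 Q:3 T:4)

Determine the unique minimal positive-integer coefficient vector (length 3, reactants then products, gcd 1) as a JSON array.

R: 1·7 = 7 | 2·1+1·5 = 7
B: 1·4 = 4 | 2·2+1·0 = 4
Z: 1·1 = 1 | 2·0+1·1 = 1
Q: 1·5 = 5 | 2·1+1·3 = 5
T: 1·4 = 4 | 2·0+1·4 = 4
gcd(1,2,1) = 1

Coefficients: [1, 2, 1]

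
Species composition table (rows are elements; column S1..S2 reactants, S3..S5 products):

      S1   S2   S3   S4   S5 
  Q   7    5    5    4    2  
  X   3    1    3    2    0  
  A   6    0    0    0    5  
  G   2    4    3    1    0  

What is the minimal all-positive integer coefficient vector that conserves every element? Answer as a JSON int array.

Q: 5·7+1·5 = 40 | 4·5+2·4+6·2 = 40
X: 5·3+1·1 = 16 | 4·3+2·2+6·0 = 16
A: 5·6+1·0 = 30 | 4·0+2·0+6·5 = 30
G: 5·2+1·4 = 14 | 4·3+2·1+6·0 = 14
gcd(5,1,4,2,6) = 1

Coefficients: [5, 1, 4, 2, 6]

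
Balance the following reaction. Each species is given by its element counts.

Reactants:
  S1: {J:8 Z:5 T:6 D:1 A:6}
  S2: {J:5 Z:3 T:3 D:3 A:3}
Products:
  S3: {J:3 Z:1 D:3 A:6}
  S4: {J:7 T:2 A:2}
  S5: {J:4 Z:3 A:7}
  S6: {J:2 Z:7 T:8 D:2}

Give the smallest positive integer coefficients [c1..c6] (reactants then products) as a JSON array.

Coefficients: [5, 4, 3, 5, 2, 4]

J: 5·8+4·5 = 60 | 3·3+5·7+2·4+4·2 = 60
Z: 5·5+4·3 = 37 | 3·1+5·0+2·3+4·7 = 37
T: 5·6+4·3 = 42 | 3·0+5·2+2·0+4·8 = 42
D: 5·1+4·3 = 17 | 3·3+5·0+2·0+4·2 = 17
A: 5·6+4·3 = 42 | 3·6+5·2+2·7+4·0 = 42
gcd(5,4,3,5,2,4) = 1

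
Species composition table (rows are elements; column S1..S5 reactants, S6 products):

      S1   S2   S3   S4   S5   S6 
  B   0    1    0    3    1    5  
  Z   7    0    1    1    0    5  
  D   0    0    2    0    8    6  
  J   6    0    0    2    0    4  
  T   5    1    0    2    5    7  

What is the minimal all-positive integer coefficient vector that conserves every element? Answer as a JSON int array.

B: 1·0+5·1+5·0+3·3+1·1 = 15 | 3·5 = 15
Z: 1·7+5·0+5·1+3·1+1·0 = 15 | 3·5 = 15
D: 1·0+5·0+5·2+3·0+1·8 = 18 | 3·6 = 18
J: 1·6+5·0+5·0+3·2+1·0 = 12 | 3·4 = 12
T: 1·5+5·1+5·0+3·2+1·5 = 21 | 3·7 = 21
gcd(1,5,5,3,1,3) = 1

Coefficients: [1, 5, 5, 3, 1, 3]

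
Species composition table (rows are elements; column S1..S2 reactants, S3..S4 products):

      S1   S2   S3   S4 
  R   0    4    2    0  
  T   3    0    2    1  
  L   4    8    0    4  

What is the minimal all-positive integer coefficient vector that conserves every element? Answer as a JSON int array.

Coefficients: [3, 1, 2, 5]

R: 3·0+1·4 = 4 | 2·2+5·0 = 4
T: 3·3+1·0 = 9 | 2·2+5·1 = 9
L: 3·4+1·8 = 20 | 2·0+5·4 = 20
gcd(3,1,2,5) = 1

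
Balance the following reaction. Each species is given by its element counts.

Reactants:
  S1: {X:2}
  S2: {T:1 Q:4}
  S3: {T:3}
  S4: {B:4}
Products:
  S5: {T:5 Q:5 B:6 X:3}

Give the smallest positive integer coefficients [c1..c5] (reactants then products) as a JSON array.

Coefficients: [6, 5, 5, 6, 4]

T: 6·0+5·1+5·3+6·0 = 20 | 4·5 = 20
Q: 6·0+5·4+5·0+6·0 = 20 | 4·5 = 20
B: 6·0+5·0+5·0+6·4 = 24 | 4·6 = 24
X: 6·2+5·0+5·0+6·0 = 12 | 4·3 = 12
gcd(6,5,5,6,4) = 1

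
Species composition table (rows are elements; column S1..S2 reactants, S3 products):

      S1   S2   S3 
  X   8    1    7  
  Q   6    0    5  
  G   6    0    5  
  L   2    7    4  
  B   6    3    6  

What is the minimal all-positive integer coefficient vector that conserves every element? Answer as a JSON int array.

Coefficients: [5, 2, 6]

X: 5·8+2·1 = 42 | 6·7 = 42
Q: 5·6+2·0 = 30 | 6·5 = 30
G: 5·6+2·0 = 30 | 6·5 = 30
L: 5·2+2·7 = 24 | 6·4 = 24
B: 5·6+2·3 = 36 | 6·6 = 36
gcd(5,2,6) = 1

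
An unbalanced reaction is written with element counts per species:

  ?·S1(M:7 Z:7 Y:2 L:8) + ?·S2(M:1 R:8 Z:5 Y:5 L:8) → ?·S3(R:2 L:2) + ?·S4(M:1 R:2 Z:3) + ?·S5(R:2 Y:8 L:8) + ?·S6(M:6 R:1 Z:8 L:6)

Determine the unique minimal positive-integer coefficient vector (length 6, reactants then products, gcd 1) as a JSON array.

Coefficients: [2, 4, 6, 6, 3, 2]

M: 2·7+4·1 = 18 | 6·0+6·1+3·0+2·6 = 18
R: 2·0+4·8 = 32 | 6·2+6·2+3·2+2·1 = 32
Z: 2·7+4·5 = 34 | 6·0+6·3+3·0+2·8 = 34
Y: 2·2+4·5 = 24 | 6·0+6·0+3·8+2·0 = 24
L: 2·8+4·8 = 48 | 6·2+6·0+3·8+2·6 = 48
gcd(2,4,6,6,3,2) = 1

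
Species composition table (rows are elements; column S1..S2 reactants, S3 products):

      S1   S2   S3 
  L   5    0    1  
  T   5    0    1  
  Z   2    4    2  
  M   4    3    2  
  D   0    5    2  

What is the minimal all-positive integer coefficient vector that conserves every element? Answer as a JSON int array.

L: 1·5+2·0 = 5 | 5·1 = 5
T: 1·5+2·0 = 5 | 5·1 = 5
Z: 1·2+2·4 = 10 | 5·2 = 10
M: 1·4+2·3 = 10 | 5·2 = 10
D: 1·0+2·5 = 10 | 5·2 = 10
gcd(1,2,5) = 1

Coefficients: [1, 2, 5]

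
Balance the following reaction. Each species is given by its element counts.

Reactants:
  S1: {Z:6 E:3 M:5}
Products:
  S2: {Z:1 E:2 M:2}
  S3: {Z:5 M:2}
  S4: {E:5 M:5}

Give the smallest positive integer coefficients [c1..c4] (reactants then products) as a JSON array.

Z: 5·6 = 30 | 5·1+5·5+1·0 = 30
E: 5·3 = 15 | 5·2+5·0+1·5 = 15
M: 5·5 = 25 | 5·2+5·2+1·5 = 25
gcd(5,5,5,1) = 1

Coefficients: [5, 5, 5, 1]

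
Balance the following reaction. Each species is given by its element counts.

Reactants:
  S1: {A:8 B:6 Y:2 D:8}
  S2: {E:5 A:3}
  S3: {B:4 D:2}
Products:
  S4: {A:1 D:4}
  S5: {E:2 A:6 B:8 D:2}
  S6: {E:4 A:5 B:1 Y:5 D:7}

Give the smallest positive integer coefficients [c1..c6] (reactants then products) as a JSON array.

Coefficients: [5, 4, 5, 6, 6, 2]

E: 5·0+4·5+5·0 = 20 | 6·0+6·2+2·4 = 20
A: 5·8+4·3+5·0 = 52 | 6·1+6·6+2·5 = 52
B: 5·6+4·0+5·4 = 50 | 6·0+6·8+2·1 = 50
Y: 5·2+4·0+5·0 = 10 | 6·0+6·0+2·5 = 10
D: 5·8+4·0+5·2 = 50 | 6·4+6·2+2·7 = 50
gcd(5,4,5,6,6,2) = 1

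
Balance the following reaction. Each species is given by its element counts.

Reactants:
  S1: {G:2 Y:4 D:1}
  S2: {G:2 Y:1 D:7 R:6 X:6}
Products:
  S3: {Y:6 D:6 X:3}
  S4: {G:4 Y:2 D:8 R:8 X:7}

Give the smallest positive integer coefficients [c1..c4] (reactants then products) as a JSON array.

Coefficients: [2, 4, 1, 3]

G: 2·2+4·2 = 12 | 1·0+3·4 = 12
Y: 2·4+4·1 = 12 | 1·6+3·2 = 12
D: 2·1+4·7 = 30 | 1·6+3·8 = 30
R: 2·0+4·6 = 24 | 1·0+3·8 = 24
X: 2·0+4·6 = 24 | 1·3+3·7 = 24
gcd(2,4,1,3) = 1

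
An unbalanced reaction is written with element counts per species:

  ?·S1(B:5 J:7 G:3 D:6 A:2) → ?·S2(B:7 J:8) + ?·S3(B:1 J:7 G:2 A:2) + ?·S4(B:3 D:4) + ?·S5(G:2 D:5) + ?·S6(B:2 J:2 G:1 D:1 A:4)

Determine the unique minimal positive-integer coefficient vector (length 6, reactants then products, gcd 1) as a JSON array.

Coefficients: [6, 3, 2, 1, 6, 2]

B: 6·5 = 30 | 3·7+2·1+1·3+6·0+2·2 = 30
J: 6·7 = 42 | 3·8+2·7+1·0+6·0+2·2 = 42
G: 6·3 = 18 | 3·0+2·2+1·0+6·2+2·1 = 18
D: 6·6 = 36 | 3·0+2·0+1·4+6·5+2·1 = 36
A: 6·2 = 12 | 3·0+2·2+1·0+6·0+2·4 = 12
gcd(6,3,2,1,6,2) = 1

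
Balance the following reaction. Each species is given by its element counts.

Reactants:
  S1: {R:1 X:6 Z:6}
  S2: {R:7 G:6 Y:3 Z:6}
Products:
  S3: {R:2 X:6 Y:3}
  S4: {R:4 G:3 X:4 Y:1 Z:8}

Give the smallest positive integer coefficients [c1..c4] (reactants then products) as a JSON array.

Coefficients: [5, 3, 1, 6]

R: 5·1+3·7 = 26 | 1·2+6·4 = 26
G: 5·0+3·6 = 18 | 1·0+6·3 = 18
X: 5·6+3·0 = 30 | 1·6+6·4 = 30
Y: 5·0+3·3 = 9 | 1·3+6·1 = 9
Z: 5·6+3·6 = 48 | 1·0+6·8 = 48
gcd(5,3,1,6) = 1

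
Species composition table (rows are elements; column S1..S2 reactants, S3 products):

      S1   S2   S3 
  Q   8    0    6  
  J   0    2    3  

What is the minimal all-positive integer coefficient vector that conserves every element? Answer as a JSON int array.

Coefficients: [3, 6, 4]

Q: 3·8+6·0 = 24 | 4·6 = 24
J: 3·0+6·2 = 12 | 4·3 = 12
gcd(3,6,4) = 1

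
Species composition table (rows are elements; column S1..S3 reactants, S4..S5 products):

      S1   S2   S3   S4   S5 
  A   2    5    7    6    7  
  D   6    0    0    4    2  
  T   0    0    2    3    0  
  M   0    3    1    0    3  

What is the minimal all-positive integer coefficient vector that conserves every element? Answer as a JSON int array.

A: 3·2+4·5+3·7 = 47 | 2·6+5·7 = 47
D: 3·6+4·0+3·0 = 18 | 2·4+5·2 = 18
T: 3·0+4·0+3·2 = 6 | 2·3+5·0 = 6
M: 3·0+4·3+3·1 = 15 | 2·0+5·3 = 15
gcd(3,4,3,2,5) = 1

Coefficients: [3, 4, 3, 2, 5]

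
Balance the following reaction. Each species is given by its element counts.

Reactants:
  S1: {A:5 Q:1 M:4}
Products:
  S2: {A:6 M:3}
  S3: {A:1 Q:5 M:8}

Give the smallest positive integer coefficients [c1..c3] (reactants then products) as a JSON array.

A: 5·5 = 25 | 4·6+1·1 = 25
Q: 5·1 = 5 | 4·0+1·5 = 5
M: 5·4 = 20 | 4·3+1·8 = 20
gcd(5,4,1) = 1

Coefficients: [5, 4, 1]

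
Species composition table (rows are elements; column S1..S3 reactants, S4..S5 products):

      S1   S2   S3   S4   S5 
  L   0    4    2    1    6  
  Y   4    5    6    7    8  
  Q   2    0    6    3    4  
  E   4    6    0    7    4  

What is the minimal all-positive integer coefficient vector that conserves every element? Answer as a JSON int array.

L: 5·0+2·4+1·2 = 10 | 4·1+1·6 = 10
Y: 5·4+2·5+1·6 = 36 | 4·7+1·8 = 36
Q: 5·2+2·0+1·6 = 16 | 4·3+1·4 = 16
E: 5·4+2·6+1·0 = 32 | 4·7+1·4 = 32
gcd(5,2,1,4,1) = 1

Coefficients: [5, 2, 1, 4, 1]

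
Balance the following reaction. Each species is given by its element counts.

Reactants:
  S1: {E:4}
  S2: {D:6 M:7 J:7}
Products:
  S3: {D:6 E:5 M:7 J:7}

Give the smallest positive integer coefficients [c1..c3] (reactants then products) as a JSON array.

Coefficients: [5, 4, 4]

D: 5·0+4·6 = 24 | 4·6 = 24
E: 5·4+4·0 = 20 | 4·5 = 20
M: 5·0+4·7 = 28 | 4·7 = 28
J: 5·0+4·7 = 28 | 4·7 = 28
gcd(5,4,4) = 1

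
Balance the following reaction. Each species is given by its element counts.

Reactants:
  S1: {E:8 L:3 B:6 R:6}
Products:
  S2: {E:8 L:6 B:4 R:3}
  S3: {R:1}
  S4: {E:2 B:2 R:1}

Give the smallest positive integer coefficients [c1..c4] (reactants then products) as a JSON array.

E: 2·8 = 16 | 1·8+5·0+4·2 = 16
L: 2·3 = 6 | 1·6+5·0+4·0 = 6
B: 2·6 = 12 | 1·4+5·0+4·2 = 12
R: 2·6 = 12 | 1·3+5·1+4·1 = 12
gcd(2,1,5,4) = 1

Coefficients: [2, 1, 5, 4]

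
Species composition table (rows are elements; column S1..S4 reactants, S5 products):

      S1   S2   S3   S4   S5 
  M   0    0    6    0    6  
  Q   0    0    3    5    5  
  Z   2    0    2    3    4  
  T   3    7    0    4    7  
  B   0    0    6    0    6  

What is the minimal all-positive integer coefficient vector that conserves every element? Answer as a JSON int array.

Coefficients: [2, 3, 5, 2, 5]

M: 2·0+3·0+5·6+2·0 = 30 | 5·6 = 30
Q: 2·0+3·0+5·3+2·5 = 25 | 5·5 = 25
Z: 2·2+3·0+5·2+2·3 = 20 | 5·4 = 20
T: 2·3+3·7+5·0+2·4 = 35 | 5·7 = 35
B: 2·0+3·0+5·6+2·0 = 30 | 5·6 = 30
gcd(2,3,5,2,5) = 1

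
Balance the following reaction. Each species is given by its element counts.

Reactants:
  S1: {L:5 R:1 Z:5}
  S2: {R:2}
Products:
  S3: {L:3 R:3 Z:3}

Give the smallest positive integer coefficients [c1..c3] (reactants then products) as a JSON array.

Coefficients: [3, 6, 5]

L: 3·5+6·0 = 15 | 5·3 = 15
R: 3·1+6·2 = 15 | 5·3 = 15
Z: 3·5+6·0 = 15 | 5·3 = 15
gcd(3,6,5) = 1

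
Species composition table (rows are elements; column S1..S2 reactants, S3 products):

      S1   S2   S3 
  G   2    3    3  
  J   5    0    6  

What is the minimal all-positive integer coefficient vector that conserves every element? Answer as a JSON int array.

G: 6·2+1·3 = 15 | 5·3 = 15
J: 6·5+1·0 = 30 | 5·6 = 30
gcd(6,1,5) = 1

Coefficients: [6, 1, 5]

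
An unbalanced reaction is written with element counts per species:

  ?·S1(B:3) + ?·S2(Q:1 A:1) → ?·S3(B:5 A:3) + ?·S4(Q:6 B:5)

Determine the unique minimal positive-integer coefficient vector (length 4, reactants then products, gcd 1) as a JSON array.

Coefficients: [5, 6, 2, 1]

Q: 5·0+6·1 = 6 | 2·0+1·6 = 6
B: 5·3+6·0 = 15 | 2·5+1·5 = 15
A: 5·0+6·1 = 6 | 2·3+1·0 = 6
gcd(5,6,2,1) = 1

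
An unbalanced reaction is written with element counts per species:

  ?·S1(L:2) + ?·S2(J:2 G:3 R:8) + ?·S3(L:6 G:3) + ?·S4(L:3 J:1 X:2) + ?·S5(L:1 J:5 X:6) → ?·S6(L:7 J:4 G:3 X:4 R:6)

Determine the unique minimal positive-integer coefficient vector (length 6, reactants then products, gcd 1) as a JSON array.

Coefficients: [3, 3, 1, 5, 1, 4]

L: 3·2+3·0+1·6+5·3+1·1 = 28 | 4·7 = 28
J: 3·0+3·2+1·0+5·1+1·5 = 16 | 4·4 = 16
G: 3·0+3·3+1·3+5·0+1·0 = 12 | 4·3 = 12
X: 3·0+3·0+1·0+5·2+1·6 = 16 | 4·4 = 16
R: 3·0+3·8+1·0+5·0+1·0 = 24 | 4·6 = 24
gcd(3,3,1,5,1,4) = 1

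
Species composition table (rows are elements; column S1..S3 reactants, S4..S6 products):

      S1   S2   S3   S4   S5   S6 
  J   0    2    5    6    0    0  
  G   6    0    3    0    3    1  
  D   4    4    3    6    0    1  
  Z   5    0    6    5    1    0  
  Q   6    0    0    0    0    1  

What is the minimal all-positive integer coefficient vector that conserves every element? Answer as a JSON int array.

Coefficients: [1, 5, 4, 5, 4, 6]

J: 1·0+5·2+4·5 = 30 | 5·6+4·0+6·0 = 30
G: 1·6+5·0+4·3 = 18 | 5·0+4·3+6·1 = 18
D: 1·4+5·4+4·3 = 36 | 5·6+4·0+6·1 = 36
Z: 1·5+5·0+4·6 = 29 | 5·5+4·1+6·0 = 29
Q: 1·6+5·0+4·0 = 6 | 5·0+4·0+6·1 = 6
gcd(1,5,4,5,4,6) = 1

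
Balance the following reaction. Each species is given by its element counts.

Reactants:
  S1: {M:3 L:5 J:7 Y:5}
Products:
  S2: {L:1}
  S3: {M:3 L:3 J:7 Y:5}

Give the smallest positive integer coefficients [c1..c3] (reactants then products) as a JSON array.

Coefficients: [1, 2, 1]

M: 1·3 = 3 | 2·0+1·3 = 3
L: 1·5 = 5 | 2·1+1·3 = 5
J: 1·7 = 7 | 2·0+1·7 = 7
Y: 1·5 = 5 | 2·0+1·5 = 5
gcd(1,2,1) = 1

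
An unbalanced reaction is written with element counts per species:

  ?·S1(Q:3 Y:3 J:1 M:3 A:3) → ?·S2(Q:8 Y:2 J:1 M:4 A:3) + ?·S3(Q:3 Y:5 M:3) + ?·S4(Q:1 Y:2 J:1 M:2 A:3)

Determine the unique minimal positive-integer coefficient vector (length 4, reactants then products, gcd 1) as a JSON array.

Q: 5·3 = 15 | 1·8+1·3+4·1 = 15
Y: 5·3 = 15 | 1·2+1·5+4·2 = 15
J: 5·1 = 5 | 1·1+1·0+4·1 = 5
M: 5·3 = 15 | 1·4+1·3+4·2 = 15
A: 5·3 = 15 | 1·3+1·0+4·3 = 15
gcd(5,1,1,4) = 1

Coefficients: [5, 1, 1, 4]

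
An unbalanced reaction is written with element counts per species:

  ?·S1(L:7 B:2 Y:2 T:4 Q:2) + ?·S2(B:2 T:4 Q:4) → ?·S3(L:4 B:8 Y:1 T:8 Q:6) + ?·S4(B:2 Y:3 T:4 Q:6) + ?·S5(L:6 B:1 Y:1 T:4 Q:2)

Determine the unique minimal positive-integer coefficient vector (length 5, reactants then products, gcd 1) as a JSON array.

Coefficients: [4, 3, 1, 1, 4]

L: 4·7+3·0 = 28 | 1·4+1·0+4·6 = 28
B: 4·2+3·2 = 14 | 1·8+1·2+4·1 = 14
Y: 4·2+3·0 = 8 | 1·1+1·3+4·1 = 8
T: 4·4+3·4 = 28 | 1·8+1·4+4·4 = 28
Q: 4·2+3·4 = 20 | 1·6+1·6+4·2 = 20
gcd(4,3,1,1,4) = 1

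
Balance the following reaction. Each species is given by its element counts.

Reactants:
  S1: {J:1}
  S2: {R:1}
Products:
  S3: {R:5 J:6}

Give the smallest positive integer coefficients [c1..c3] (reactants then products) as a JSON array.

R: 6·0+5·1 = 5 | 1·5 = 5
J: 6·1+5·0 = 6 | 1·6 = 6
gcd(6,5,1) = 1

Coefficients: [6, 5, 1]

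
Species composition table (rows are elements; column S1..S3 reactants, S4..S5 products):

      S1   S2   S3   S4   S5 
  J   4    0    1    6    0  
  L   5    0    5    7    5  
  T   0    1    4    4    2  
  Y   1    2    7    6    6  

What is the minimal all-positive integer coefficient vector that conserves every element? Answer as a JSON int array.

Coefficients: [6, 6, 6, 5, 5]

J: 6·4+6·0+6·1 = 30 | 5·6+5·0 = 30
L: 6·5+6·0+6·5 = 60 | 5·7+5·5 = 60
T: 6·0+6·1+6·4 = 30 | 5·4+5·2 = 30
Y: 6·1+6·2+6·7 = 60 | 5·6+5·6 = 60
gcd(6,6,6,5,5) = 1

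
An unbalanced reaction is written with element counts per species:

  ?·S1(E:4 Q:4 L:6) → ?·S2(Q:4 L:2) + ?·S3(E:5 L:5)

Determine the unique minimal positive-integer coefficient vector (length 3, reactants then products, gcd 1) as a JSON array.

Coefficients: [5, 5, 4]

E: 5·4 = 20 | 5·0+4·5 = 20
Q: 5·4 = 20 | 5·4+4·0 = 20
L: 5·6 = 30 | 5·2+4·5 = 30
gcd(5,5,4) = 1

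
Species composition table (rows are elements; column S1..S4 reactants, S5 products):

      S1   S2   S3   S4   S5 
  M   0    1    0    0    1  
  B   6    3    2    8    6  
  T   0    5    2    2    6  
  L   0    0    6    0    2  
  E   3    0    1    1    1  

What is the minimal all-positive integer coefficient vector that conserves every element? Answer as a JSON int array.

Coefficients: [1, 6, 2, 1, 6]

M: 1·0+6·1+2·0+1·0 = 6 | 6·1 = 6
B: 1·6+6·3+2·2+1·8 = 36 | 6·6 = 36
T: 1·0+6·5+2·2+1·2 = 36 | 6·6 = 36
L: 1·0+6·0+2·6+1·0 = 12 | 6·2 = 12
E: 1·3+6·0+2·1+1·1 = 6 | 6·1 = 6
gcd(1,6,2,1,6) = 1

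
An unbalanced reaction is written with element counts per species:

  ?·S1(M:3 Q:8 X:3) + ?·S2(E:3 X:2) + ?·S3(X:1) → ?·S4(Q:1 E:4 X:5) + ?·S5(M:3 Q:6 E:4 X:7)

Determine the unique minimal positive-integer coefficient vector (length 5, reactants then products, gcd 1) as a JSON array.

M: 1·3+4·0+6·0 = 3 | 2·0+1·3 = 3
Q: 1·8+4·0+6·0 = 8 | 2·1+1·6 = 8
E: 1·0+4·3+6·0 = 12 | 2·4+1·4 = 12
X: 1·3+4·2+6·1 = 17 | 2·5+1·7 = 17
gcd(1,4,6,2,1) = 1

Coefficients: [1, 4, 6, 2, 1]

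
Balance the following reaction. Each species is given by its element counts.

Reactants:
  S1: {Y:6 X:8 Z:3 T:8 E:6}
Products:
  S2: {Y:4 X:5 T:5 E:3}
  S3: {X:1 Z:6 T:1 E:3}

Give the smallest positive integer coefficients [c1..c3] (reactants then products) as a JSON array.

Y: 2·6 = 12 | 3·4+1·0 = 12
X: 2·8 = 16 | 3·5+1·1 = 16
Z: 2·3 = 6 | 3·0+1·6 = 6
T: 2·8 = 16 | 3·5+1·1 = 16
E: 2·6 = 12 | 3·3+1·3 = 12
gcd(2,3,1) = 1

Coefficients: [2, 3, 1]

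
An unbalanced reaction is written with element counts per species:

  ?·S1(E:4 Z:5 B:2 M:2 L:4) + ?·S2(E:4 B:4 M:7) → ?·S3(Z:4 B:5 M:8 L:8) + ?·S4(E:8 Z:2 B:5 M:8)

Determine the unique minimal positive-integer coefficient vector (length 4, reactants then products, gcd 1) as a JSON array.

Coefficients: [2, 4, 1, 3]

E: 2·4+4·4 = 24 | 1·0+3·8 = 24
Z: 2·5+4·0 = 10 | 1·4+3·2 = 10
B: 2·2+4·4 = 20 | 1·5+3·5 = 20
M: 2·2+4·7 = 32 | 1·8+3·8 = 32
L: 2·4+4·0 = 8 | 1·8+3·0 = 8
gcd(2,4,1,3) = 1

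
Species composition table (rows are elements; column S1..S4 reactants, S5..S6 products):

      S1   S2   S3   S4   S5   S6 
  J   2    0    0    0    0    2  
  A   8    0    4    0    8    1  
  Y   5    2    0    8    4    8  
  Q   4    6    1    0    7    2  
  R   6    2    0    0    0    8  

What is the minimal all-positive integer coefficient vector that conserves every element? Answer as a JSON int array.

Coefficients: [4, 4, 3, 3, 5, 4]

J: 4·2+4·0+3·0+3·0 = 8 | 5·0+4·2 = 8
A: 4·8+4·0+3·4+3·0 = 44 | 5·8+4·1 = 44
Y: 4·5+4·2+3·0+3·8 = 52 | 5·4+4·8 = 52
Q: 4·4+4·6+3·1+3·0 = 43 | 5·7+4·2 = 43
R: 4·6+4·2+3·0+3·0 = 32 | 5·0+4·8 = 32
gcd(4,4,3,3,5,4) = 1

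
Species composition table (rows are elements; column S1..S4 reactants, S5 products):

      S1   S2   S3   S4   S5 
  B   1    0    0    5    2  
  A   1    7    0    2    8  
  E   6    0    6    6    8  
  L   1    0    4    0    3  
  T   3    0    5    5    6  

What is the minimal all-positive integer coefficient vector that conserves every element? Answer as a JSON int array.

Coefficients: [1, 3, 2, 1, 3]

B: 1·1+3·0+2·0+1·5 = 6 | 3·2 = 6
A: 1·1+3·7+2·0+1·2 = 24 | 3·8 = 24
E: 1·6+3·0+2·6+1·6 = 24 | 3·8 = 24
L: 1·1+3·0+2·4+1·0 = 9 | 3·3 = 9
T: 1·3+3·0+2·5+1·5 = 18 | 3·6 = 18
gcd(1,3,2,1,3) = 1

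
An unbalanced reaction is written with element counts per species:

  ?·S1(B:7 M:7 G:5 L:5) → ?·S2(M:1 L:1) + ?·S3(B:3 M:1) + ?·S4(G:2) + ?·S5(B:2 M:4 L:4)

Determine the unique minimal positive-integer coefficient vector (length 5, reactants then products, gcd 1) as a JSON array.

Coefficients: [2, 6, 4, 5, 1]

B: 2·7 = 14 | 6·0+4·3+5·0+1·2 = 14
M: 2·7 = 14 | 6·1+4·1+5·0+1·4 = 14
G: 2·5 = 10 | 6·0+4·0+5·2+1·0 = 10
L: 2·5 = 10 | 6·1+4·0+5·0+1·4 = 10
gcd(2,6,4,5,1) = 1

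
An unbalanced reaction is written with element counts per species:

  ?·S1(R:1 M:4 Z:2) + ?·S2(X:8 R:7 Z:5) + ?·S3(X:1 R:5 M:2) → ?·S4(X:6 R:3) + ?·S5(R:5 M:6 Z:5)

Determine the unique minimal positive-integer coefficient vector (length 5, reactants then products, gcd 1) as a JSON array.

X: 5·0+2·8+2·1 = 18 | 3·6+4·0 = 18
R: 5·1+2·7+2·5 = 29 | 3·3+4·5 = 29
M: 5·4+2·0+2·2 = 24 | 3·0+4·6 = 24
Z: 5·2+2·5+2·0 = 20 | 3·0+4·5 = 20
gcd(5,2,2,3,4) = 1

Coefficients: [5, 2, 2, 3, 4]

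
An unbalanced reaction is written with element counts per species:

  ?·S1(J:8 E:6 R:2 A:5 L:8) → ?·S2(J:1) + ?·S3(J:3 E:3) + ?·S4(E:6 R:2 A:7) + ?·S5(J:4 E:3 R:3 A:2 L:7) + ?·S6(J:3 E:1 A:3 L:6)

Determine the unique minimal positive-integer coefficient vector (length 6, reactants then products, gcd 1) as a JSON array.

J: 4·8 = 32 | 6·1+3·3+1·0+2·4+3·3 = 32
E: 4·6 = 24 | 6·0+3·3+1·6+2·3+3·1 = 24
R: 4·2 = 8 | 6·0+3·0+1·2+2·3+3·0 = 8
A: 4·5 = 20 | 6·0+3·0+1·7+2·2+3·3 = 20
L: 4·8 = 32 | 6·0+3·0+1·0+2·7+3·6 = 32
gcd(4,6,3,1,2,3) = 1

Coefficients: [4, 6, 3, 1, 2, 3]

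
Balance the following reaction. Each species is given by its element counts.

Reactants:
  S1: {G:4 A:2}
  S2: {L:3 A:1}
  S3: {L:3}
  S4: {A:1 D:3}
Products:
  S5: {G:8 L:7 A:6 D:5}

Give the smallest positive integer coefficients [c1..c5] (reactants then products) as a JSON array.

G: 6·4+1·0+6·0+5·0 = 24 | 3·8 = 24
L: 6·0+1·3+6·3+5·0 = 21 | 3·7 = 21
A: 6·2+1·1+6·0+5·1 = 18 | 3·6 = 18
D: 6·0+1·0+6·0+5·3 = 15 | 3·5 = 15
gcd(6,1,6,5,3) = 1

Coefficients: [6, 1, 6, 5, 3]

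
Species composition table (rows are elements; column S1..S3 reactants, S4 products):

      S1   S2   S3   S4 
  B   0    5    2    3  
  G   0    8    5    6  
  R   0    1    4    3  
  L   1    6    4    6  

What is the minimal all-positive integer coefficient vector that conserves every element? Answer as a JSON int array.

Coefficients: [4, 1, 2, 3]

B: 4·0+1·5+2·2 = 9 | 3·3 = 9
G: 4·0+1·8+2·5 = 18 | 3·6 = 18
R: 4·0+1·1+2·4 = 9 | 3·3 = 9
L: 4·1+1·6+2·4 = 18 | 3·6 = 18
gcd(4,1,2,3) = 1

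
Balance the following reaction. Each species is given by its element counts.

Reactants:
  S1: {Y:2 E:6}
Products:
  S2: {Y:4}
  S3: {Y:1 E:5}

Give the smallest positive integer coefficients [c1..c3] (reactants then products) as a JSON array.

Coefficients: [5, 1, 6]

Y: 5·2 = 10 | 1·4+6·1 = 10
E: 5·6 = 30 | 1·0+6·5 = 30
gcd(5,1,6) = 1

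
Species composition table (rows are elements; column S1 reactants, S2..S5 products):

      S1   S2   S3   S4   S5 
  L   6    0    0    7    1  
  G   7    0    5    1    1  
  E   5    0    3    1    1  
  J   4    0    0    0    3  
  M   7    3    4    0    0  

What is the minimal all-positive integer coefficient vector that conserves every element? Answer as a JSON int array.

L: 3·6 = 18 | 3·0+3·0+2·7+4·1 = 18
G: 3·7 = 21 | 3·0+3·5+2·1+4·1 = 21
E: 3·5 = 15 | 3·0+3·3+2·1+4·1 = 15
J: 3·4 = 12 | 3·0+3·0+2·0+4·3 = 12
M: 3·7 = 21 | 3·3+3·4+2·0+4·0 = 21
gcd(3,3,3,2,4) = 1

Coefficients: [3, 3, 3, 2, 4]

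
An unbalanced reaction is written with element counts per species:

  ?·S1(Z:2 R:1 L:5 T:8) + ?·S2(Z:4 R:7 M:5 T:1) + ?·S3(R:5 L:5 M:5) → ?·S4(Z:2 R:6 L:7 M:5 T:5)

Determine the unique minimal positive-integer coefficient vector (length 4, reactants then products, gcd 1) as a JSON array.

Coefficients: [3, 1, 4, 5]

Z: 3·2+1·4+4·0 = 10 | 5·2 = 10
R: 3·1+1·7+4·5 = 30 | 5·6 = 30
L: 3·5+1·0+4·5 = 35 | 5·7 = 35
M: 3·0+1·5+4·5 = 25 | 5·5 = 25
T: 3·8+1·1+4·0 = 25 | 5·5 = 25
gcd(3,1,4,5) = 1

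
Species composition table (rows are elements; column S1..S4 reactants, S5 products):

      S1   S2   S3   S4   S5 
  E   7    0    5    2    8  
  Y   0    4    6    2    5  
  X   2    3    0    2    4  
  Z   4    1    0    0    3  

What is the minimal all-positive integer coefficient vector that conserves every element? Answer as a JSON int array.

Coefficients: [4, 2, 2, 5, 6]

E: 4·7+2·0+2·5+5·2 = 48 | 6·8 = 48
Y: 4·0+2·4+2·6+5·2 = 30 | 6·5 = 30
X: 4·2+2·3+2·0+5·2 = 24 | 6·4 = 24
Z: 4·4+2·1+2·0+5·0 = 18 | 6·3 = 18
gcd(4,2,2,5,6) = 1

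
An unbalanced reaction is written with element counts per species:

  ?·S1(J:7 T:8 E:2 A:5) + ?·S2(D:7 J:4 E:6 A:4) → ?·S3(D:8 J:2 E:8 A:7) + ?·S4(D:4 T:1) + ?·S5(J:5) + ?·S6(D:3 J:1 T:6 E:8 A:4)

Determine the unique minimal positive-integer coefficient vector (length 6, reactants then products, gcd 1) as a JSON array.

D: 1·0+5·7 = 35 | 3·8+2·4+4·0+1·3 = 35
J: 1·7+5·4 = 27 | 3·2+2·0+4·5+1·1 = 27
T: 1·8+5·0 = 8 | 3·0+2·1+4·0+1·6 = 8
E: 1·2+5·6 = 32 | 3·8+2·0+4·0+1·8 = 32
A: 1·5+5·4 = 25 | 3·7+2·0+4·0+1·4 = 25
gcd(1,5,3,2,4,1) = 1

Coefficients: [1, 5, 3, 2, 4, 1]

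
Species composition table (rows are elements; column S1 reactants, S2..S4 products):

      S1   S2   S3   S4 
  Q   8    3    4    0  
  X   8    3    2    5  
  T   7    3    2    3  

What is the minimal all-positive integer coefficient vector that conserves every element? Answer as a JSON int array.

Q: 4·8 = 32 | 4·3+5·4+2·0 = 32
X: 4·8 = 32 | 4·3+5·2+2·5 = 32
T: 4·7 = 28 | 4·3+5·2+2·3 = 28
gcd(4,4,5,2) = 1

Coefficients: [4, 4, 5, 2]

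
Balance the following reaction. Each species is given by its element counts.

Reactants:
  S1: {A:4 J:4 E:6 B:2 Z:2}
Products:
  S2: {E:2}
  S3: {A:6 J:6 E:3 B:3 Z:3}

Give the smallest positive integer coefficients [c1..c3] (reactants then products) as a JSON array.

Coefficients: [3, 6, 2]

A: 3·4 = 12 | 6·0+2·6 = 12
J: 3·4 = 12 | 6·0+2·6 = 12
E: 3·6 = 18 | 6·2+2·3 = 18
B: 3·2 = 6 | 6·0+2·3 = 6
Z: 3·2 = 6 | 6·0+2·3 = 6
gcd(3,6,2) = 1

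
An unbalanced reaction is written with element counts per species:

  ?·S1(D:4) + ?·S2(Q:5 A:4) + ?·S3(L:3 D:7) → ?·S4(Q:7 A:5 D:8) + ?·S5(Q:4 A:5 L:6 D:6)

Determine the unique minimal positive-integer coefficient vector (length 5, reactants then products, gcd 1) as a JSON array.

Coefficients: [4, 5, 2, 3, 1]

Q: 4·0+5·5+2·0 = 25 | 3·7+1·4 = 25
A: 4·0+5·4+2·0 = 20 | 3·5+1·5 = 20
L: 4·0+5·0+2·3 = 6 | 3·0+1·6 = 6
D: 4·4+5·0+2·7 = 30 | 3·8+1·6 = 30
gcd(4,5,2,3,1) = 1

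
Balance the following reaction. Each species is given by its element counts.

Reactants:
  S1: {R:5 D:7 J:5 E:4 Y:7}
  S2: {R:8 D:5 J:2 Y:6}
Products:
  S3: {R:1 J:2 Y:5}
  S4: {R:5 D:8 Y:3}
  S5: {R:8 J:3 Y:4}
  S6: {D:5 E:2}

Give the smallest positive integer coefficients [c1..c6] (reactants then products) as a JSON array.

R: 3·5+5·8 = 55 | 5·1+2·5+5·8+6·0 = 55
D: 3·7+5·5 = 46 | 5·0+2·8+5·0+6·5 = 46
J: 3·5+5·2 = 25 | 5·2+2·0+5·3+6·0 = 25
E: 3·4+5·0 = 12 | 5·0+2·0+5·0+6·2 = 12
Y: 3·7+5·6 = 51 | 5·5+2·3+5·4+6·0 = 51
gcd(3,5,5,2,5,6) = 1

Coefficients: [3, 5, 5, 2, 5, 6]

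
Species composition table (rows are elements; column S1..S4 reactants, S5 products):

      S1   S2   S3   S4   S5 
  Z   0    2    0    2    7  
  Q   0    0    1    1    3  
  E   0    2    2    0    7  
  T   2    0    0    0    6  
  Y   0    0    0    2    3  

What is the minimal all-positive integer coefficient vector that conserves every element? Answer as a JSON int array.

Coefficients: [6, 4, 3, 3, 2]

Z: 6·0+4·2+3·0+3·2 = 14 | 2·7 = 14
Q: 6·0+4·0+3·1+3·1 = 6 | 2·3 = 6
E: 6·0+4·2+3·2+3·0 = 14 | 2·7 = 14
T: 6·2+4·0+3·0+3·0 = 12 | 2·6 = 12
Y: 6·0+4·0+3·0+3·2 = 6 | 2·3 = 6
gcd(6,4,3,3,2) = 1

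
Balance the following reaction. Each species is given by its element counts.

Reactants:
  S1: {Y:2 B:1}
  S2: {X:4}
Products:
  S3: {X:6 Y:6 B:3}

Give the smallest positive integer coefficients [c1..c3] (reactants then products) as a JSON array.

Coefficients: [6, 3, 2]

X: 6·0+3·4 = 12 | 2·6 = 12
Y: 6·2+3·0 = 12 | 2·6 = 12
B: 6·1+3·0 = 6 | 2·3 = 6
gcd(6,3,2) = 1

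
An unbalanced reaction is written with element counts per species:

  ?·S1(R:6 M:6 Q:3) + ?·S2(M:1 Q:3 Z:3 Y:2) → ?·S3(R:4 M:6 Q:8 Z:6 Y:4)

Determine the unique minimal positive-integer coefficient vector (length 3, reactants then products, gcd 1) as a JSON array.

R: 2·6+6·0 = 12 | 3·4 = 12
M: 2·6+6·1 = 18 | 3·6 = 18
Q: 2·3+6·3 = 24 | 3·8 = 24
Z: 2·0+6·3 = 18 | 3·6 = 18
Y: 2·0+6·2 = 12 | 3·4 = 12
gcd(2,6,3) = 1

Coefficients: [2, 6, 3]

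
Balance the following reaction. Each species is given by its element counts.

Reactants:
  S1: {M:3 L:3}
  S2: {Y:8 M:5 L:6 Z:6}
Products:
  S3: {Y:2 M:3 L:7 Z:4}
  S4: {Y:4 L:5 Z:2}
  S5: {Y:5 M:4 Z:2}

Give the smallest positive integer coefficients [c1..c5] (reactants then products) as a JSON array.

Y: 3·0+6·8 = 48 | 5·2+2·4+6·5 = 48
M: 3·3+6·5 = 39 | 5·3+2·0+6·4 = 39
L: 3·3+6·6 = 45 | 5·7+2·5+6·0 = 45
Z: 3·0+6·6 = 36 | 5·4+2·2+6·2 = 36
gcd(3,6,5,2,6) = 1

Coefficients: [3, 6, 5, 2, 6]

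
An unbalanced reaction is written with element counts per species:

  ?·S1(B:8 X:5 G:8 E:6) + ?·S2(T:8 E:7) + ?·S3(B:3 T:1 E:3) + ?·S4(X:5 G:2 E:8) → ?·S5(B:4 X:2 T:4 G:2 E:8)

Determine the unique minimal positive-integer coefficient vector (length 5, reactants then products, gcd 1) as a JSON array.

Coefficients: [1, 2, 4, 1, 5]

B: 1·8+2·0+4·3+1·0 = 20 | 5·4 = 20
X: 1·5+2·0+4·0+1·5 = 10 | 5·2 = 10
T: 1·0+2·8+4·1+1·0 = 20 | 5·4 = 20
G: 1·8+2·0+4·0+1·2 = 10 | 5·2 = 10
E: 1·6+2·7+4·3+1·8 = 40 | 5·8 = 40
gcd(1,2,4,1,5) = 1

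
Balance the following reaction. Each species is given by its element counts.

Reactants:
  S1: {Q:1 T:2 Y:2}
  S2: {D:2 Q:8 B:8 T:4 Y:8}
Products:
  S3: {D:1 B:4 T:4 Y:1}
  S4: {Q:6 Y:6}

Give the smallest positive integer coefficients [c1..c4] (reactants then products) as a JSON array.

Coefficients: [6, 3, 6, 5]

D: 6·0+3·2 = 6 | 6·1+5·0 = 6
Q: 6·1+3·8 = 30 | 6·0+5·6 = 30
B: 6·0+3·8 = 24 | 6·4+5·0 = 24
T: 6·2+3·4 = 24 | 6·4+5·0 = 24
Y: 6·2+3·8 = 36 | 6·1+5·6 = 36
gcd(6,3,6,5) = 1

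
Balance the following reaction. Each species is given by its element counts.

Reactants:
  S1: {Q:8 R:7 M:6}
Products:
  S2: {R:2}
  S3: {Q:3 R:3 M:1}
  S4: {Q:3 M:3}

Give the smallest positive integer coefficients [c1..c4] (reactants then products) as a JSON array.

Coefficients: [3, 6, 3, 5]

Q: 3·8 = 24 | 6·0+3·3+5·3 = 24
R: 3·7 = 21 | 6·2+3·3+5·0 = 21
M: 3·6 = 18 | 6·0+3·1+5·3 = 18
gcd(3,6,3,5) = 1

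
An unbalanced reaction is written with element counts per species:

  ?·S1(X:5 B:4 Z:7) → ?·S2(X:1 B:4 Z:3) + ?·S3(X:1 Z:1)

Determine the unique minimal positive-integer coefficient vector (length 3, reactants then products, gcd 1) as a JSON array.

X: 1·5 = 5 | 1·1+4·1 = 5
B: 1·4 = 4 | 1·4+4·0 = 4
Z: 1·7 = 7 | 1·3+4·1 = 7
gcd(1,1,4) = 1

Coefficients: [1, 1, 4]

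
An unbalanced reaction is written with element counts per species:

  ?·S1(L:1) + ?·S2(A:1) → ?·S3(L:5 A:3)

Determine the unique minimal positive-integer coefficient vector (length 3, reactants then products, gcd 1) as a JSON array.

L: 5·1+3·0 = 5 | 1·5 = 5
A: 5·0+3·1 = 3 | 1·3 = 3
gcd(5,3,1) = 1

Coefficients: [5, 3, 1]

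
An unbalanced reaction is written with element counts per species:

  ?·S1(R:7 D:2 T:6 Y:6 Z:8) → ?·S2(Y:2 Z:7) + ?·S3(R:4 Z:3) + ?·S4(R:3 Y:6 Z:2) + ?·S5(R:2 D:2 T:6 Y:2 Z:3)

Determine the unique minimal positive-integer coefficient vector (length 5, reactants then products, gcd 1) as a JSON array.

R: 5·7 = 35 | 1·0+4·4+3·3+5·2 = 35
D: 5·2 = 10 | 1·0+4·0+3·0+5·2 = 10
T: 5·6 = 30 | 1·0+4·0+3·0+5·6 = 30
Y: 5·6 = 30 | 1·2+4·0+3·6+5·2 = 30
Z: 5·8 = 40 | 1·7+4·3+3·2+5·3 = 40
gcd(5,1,4,3,5) = 1

Coefficients: [5, 1, 4, 3, 5]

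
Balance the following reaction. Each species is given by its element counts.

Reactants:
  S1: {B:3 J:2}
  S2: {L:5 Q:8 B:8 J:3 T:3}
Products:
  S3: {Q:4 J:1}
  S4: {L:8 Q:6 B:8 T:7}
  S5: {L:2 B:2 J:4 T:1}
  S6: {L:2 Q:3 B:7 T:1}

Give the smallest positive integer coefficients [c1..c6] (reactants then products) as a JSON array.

Coefficients: [4, 6, 6, 1, 5, 6]

L: 4·0+6·5 = 30 | 6·0+1·8+5·2+6·2 = 30
Q: 4·0+6·8 = 48 | 6·4+1·6+5·0+6·3 = 48
B: 4·3+6·8 = 60 | 6·0+1·8+5·2+6·7 = 60
J: 4·2+6·3 = 26 | 6·1+1·0+5·4+6·0 = 26
T: 4·0+6·3 = 18 | 6·0+1·7+5·1+6·1 = 18
gcd(4,6,6,1,5,6) = 1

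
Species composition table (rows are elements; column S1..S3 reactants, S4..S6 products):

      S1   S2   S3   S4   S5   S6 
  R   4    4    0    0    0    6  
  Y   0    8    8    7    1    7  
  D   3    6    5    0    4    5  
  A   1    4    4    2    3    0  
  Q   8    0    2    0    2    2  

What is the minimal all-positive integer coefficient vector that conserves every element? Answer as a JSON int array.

R: 1·4+2·4+3·0 = 12 | 3·0+5·0+2·6 = 12
Y: 1·0+2·8+3·8 = 40 | 3·7+5·1+2·7 = 40
D: 1·3+2·6+3·5 = 30 | 3·0+5·4+2·5 = 30
A: 1·1+2·4+3·4 = 21 | 3·2+5·3+2·0 = 21
Q: 1·8+2·0+3·2 = 14 | 3·0+5·2+2·2 = 14
gcd(1,2,3,3,5,2) = 1

Coefficients: [1, 2, 3, 3, 5, 2]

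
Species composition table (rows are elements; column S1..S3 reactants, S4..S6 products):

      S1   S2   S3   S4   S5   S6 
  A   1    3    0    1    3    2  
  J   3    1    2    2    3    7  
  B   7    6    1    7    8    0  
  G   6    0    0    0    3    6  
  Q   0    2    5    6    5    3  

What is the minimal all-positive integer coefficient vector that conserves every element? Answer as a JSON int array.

A: 2·1+3·3+5·0 = 11 | 3·1+2·3+1·2 = 11
J: 2·3+3·1+5·2 = 19 | 3·2+2·3+1·7 = 19
B: 2·7+3·6+5·1 = 37 | 3·7+2·8+1·0 = 37
G: 2·6+3·0+5·0 = 12 | 3·0+2·3+1·6 = 12
Q: 2·0+3·2+5·5 = 31 | 3·6+2·5+1·3 = 31
gcd(2,3,5,3,2,1) = 1

Coefficients: [2, 3, 5, 3, 2, 1]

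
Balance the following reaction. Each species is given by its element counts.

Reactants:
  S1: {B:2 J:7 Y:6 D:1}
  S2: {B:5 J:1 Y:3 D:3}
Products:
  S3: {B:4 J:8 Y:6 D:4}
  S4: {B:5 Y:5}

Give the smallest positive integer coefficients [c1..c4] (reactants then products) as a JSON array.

Coefficients: [5, 5, 5, 3]

B: 5·2+5·5 = 35 | 5·4+3·5 = 35
J: 5·7+5·1 = 40 | 5·8+3·0 = 40
Y: 5·6+5·3 = 45 | 5·6+3·5 = 45
D: 5·1+5·3 = 20 | 5·4+3·0 = 20
gcd(5,5,5,3) = 1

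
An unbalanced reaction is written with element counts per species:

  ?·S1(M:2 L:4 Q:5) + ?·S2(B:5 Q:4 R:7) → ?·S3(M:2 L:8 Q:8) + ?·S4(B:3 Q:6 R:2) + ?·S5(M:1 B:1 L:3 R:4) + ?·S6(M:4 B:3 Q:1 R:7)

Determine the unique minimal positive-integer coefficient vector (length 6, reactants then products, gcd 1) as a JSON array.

M: 5·2+5·0 = 10 | 1·2+6·0+4·1+1·4 = 10
B: 5·0+5·5 = 25 | 1·0+6·3+4·1+1·3 = 25
L: 5·4+5·0 = 20 | 1·8+6·0+4·3+1·0 = 20
Q: 5·5+5·4 = 45 | 1·8+6·6+4·0+1·1 = 45
R: 5·0+5·7 = 35 | 1·0+6·2+4·4+1·7 = 35
gcd(5,5,1,6,4,1) = 1

Coefficients: [5, 5, 1, 6, 4, 1]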